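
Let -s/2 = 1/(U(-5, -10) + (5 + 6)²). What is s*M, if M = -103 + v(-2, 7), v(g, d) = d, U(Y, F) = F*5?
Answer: 192/71 ≈ 2.7042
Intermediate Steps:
U(Y, F) = 5*F
M = -96 (M = -103 + 7 = -96)
s = -2/71 (s = -2/(5*(-10) + (5 + 6)²) = -2/(-50 + 11²) = -2/(-50 + 121) = -2/71 ≈ -0.028169)
s*M = -2/71*(-96) = 192/71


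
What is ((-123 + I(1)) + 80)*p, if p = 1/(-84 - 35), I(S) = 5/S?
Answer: 38/119 ≈ 0.31933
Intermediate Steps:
p = -1/119 (p = 1/(-119) = -1/119 ≈ -0.0084034)
((-123 + I(1)) + 80)*p = ((-123 + 5/1) + 80)*(-1/119) = ((-123 + 5*1) + 80)*(-1/119) = ((-123 + 5) + 80)*(-1/119) = (-118 + 80)*(-1/119) = -38*(-1/119) = 38/119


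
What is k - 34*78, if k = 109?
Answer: -2543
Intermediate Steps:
k - 34*78 = 109 - 34*78 = 109 - 2652 = -2543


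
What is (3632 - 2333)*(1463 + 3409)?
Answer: 6328728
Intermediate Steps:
(3632 - 2333)*(1463 + 3409) = 1299*4872 = 6328728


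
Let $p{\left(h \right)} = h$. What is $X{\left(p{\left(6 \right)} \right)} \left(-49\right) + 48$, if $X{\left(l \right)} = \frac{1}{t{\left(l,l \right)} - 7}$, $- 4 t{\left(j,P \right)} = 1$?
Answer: $\frac{1588}{29} \approx 54.759$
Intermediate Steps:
$t{\left(j,P \right)} = - \frac{1}{4}$ ($t{\left(j,P \right)} = \left(- \frac{1}{4}\right) 1 = - \frac{1}{4}$)
$X{\left(l \right)} = - \frac{4}{29}$ ($X{\left(l \right)} = \frac{1}{- \frac{1}{4} - 7} = \frac{1}{- \frac{29}{4}} = - \frac{4}{29}$)
$X{\left(p{\left(6 \right)} \right)} \left(-49\right) + 48 = \left(- \frac{4}{29}\right) \left(-49\right) + 48 = \frac{196}{29} + 48 = \frac{1588}{29}$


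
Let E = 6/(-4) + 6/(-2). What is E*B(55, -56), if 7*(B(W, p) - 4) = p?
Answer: 18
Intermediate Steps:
B(W, p) = 4 + p/7
E = -9/2 (E = 6*(-1/4) + 6*(-1/2) = -3/2 - 3 = -9/2 ≈ -4.5000)
E*B(55, -56) = -9*(4 + (1/7)*(-56))/2 = -9*(4 - 8)/2 = -9/2*(-4) = 18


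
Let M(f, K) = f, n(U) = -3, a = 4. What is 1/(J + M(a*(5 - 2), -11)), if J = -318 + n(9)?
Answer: -1/309 ≈ -0.0032362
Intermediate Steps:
J = -321 (J = -318 - 3 = -321)
1/(J + M(a*(5 - 2), -11)) = 1/(-321 + 4*(5 - 2)) = 1/(-321 + 4*3) = 1/(-321 + 12) = 1/(-309) = -1/309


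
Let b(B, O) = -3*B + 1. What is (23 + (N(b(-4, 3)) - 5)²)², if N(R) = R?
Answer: 7569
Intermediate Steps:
b(B, O) = 1 - 3*B
(23 + (N(b(-4, 3)) - 5)²)² = (23 + ((1 - 3*(-4)) - 5)²)² = (23 + ((1 + 12) - 5)²)² = (23 + (13 - 5)²)² = (23 + 8²)² = (23 + 64)² = 87² = 7569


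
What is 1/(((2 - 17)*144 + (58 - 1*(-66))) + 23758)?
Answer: 1/21722 ≈ 4.6036e-5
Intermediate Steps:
1/(((2 - 17)*144 + (58 - 1*(-66))) + 23758) = 1/((-15*144 + (58 + 66)) + 23758) = 1/((-2160 + 124) + 23758) = 1/(-2036 + 23758) = 1/21722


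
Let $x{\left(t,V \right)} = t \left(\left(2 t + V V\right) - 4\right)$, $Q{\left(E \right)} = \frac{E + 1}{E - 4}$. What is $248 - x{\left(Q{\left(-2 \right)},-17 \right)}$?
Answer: $\frac{1804}{9} \approx 200.44$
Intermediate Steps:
$Q{\left(E \right)} = \frac{1 + E}{-4 + E}$
$x{\left(t,V \right)} = t \left(-4 + V^{2} + 2 t\right)$ ($x{\left(t,V \right)} = t \left(\left(2 t + V^{2}\right) - 4\right) = t \left(\left(V^{2} + 2 t\right) - 4\right) = t \left(-4 + V^{2} + 2 t\right)$)
$248 - x{\left(Q{\left(-2 \right)},-17 \right)} = 248 - \frac{1 - 2}{-4 - 2} \left(-4 + \left(-17\right)^{2} + 2 \frac{1 - 2}{-4 - 2}\right) = 248 - \frac{1}{-6} \left(-1\right) \left(-4 + 289 + 2 \frac{1}{-6} \left(-1\right)\right) = 248 - \left(- \frac{1}{6}\right) \left(-1\right) \left(-4 + 289 + 2 \left(\left(- \frac{1}{6}\right) \left(-1\right)\right)\right) = 248 - \frac{-4 + 289 + 2 \cdot \frac{1}{6}}{6} = 248 - \frac{-4 + 289 + \frac{1}{3}}{6} = 248 - \frac{1}{6} \cdot \frac{856}{3} = 248 - \frac{428}{9} = \frac{1804}{9}$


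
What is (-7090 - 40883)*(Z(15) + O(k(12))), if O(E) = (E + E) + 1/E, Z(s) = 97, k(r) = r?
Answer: -23234923/4 ≈ -5.8087e+6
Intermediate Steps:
O(E) = 1/E + 2*E (O(E) = 2*E + 1/E = 1/E + 2*E)
(-7090 - 40883)*(Z(15) + O(k(12))) = (-7090 - 40883)*(97 + (1/12 + 2*12)) = -47973*(97 + (1/12 + 24)) = -47973*(97 + 289/12) = -47973*1453/12 = -23234923/4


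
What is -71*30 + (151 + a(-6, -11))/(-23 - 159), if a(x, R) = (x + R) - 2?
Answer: -193896/91 ≈ -2130.7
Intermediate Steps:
a(x, R) = -2 + R + x (a(x, R) = (R + x) - 2 = -2 + R + x)
-71*30 + (151 + a(-6, -11))/(-23 - 159) = -71*30 + (151 + (-2 - 11 - 6))/(-23 - 159) = -2130 + (151 - 19)/(-182) = -2130 + 132*(-1/182) = -2130 - 66/91 = -193896/91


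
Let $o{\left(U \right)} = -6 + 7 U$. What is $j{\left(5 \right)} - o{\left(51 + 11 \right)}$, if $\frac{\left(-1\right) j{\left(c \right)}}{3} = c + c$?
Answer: $-458$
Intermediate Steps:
$j{\left(c \right)} = - 6 c$ ($j{\left(c \right)} = - 3 \left(c + c\right) = - 3 \cdot 2 c = - 6 c$)
$j{\left(5 \right)} - o{\left(51 + 11 \right)} = \left(-6\right) 5 - \left(-6 + 7 \left(51 + 11\right)\right) = -30 - \left(-6 + 7 \cdot 62\right) = -30 - \left(-6 + 434\right) = -30 - 428 = -458$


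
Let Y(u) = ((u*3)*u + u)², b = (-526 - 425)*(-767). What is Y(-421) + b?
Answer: 282282544621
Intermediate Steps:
b = 729417 (b = -951*(-767) = 729417)
Y(u) = (u + 3*u²)² (Y(u) = ((3*u)*u + u)² = (3*u² + u)² = (u + 3*u²)²)
Y(-421) + b = (-421)²*(1 + 3*(-421))² + 729417 = 177241*(1 - 1263)² + 729417 = 177241*(-1262)² + 729417 = 177241*1592644 + 729417 = 282281815204 + 729417 = 282282544621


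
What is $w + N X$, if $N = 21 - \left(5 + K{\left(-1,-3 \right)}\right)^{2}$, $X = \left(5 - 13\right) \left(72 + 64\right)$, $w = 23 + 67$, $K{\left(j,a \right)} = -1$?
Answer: $-5350$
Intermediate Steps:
$w = 90$
$X = -1088$ ($X = \left(-8\right) 136 = -1088$)
$N = 5$ ($N = 21 - \left(5 - 1\right)^{2} = 21 - 4^{2} = 21 - 16 = 5$)
$w + N X = 90 + 5 \left(-1088\right) = 90 - 5440 = -5350$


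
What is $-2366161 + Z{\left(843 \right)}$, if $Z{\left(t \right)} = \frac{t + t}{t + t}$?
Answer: $-2366160$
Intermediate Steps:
$Z{\left(t \right)} = 1$ ($Z{\left(t \right)} = \frac{2 t}{2 t} = 2 t \frac{1}{2 t} = 1$)
$-2366161 + Z{\left(843 \right)} = -2366161 + 1 = -2366160$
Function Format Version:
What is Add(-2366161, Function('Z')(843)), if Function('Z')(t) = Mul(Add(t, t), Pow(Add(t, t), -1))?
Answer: -2366160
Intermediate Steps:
Function('Z')(t) = 1 (Function('Z')(t) = Mul(Mul(2, t), Pow(Mul(2, t), -1)) = Mul(Mul(2, t), Mul(Rational(1, 2), Pow(t, -1))) = 1)
Add(-2366161, Function('Z')(843)) = Add(-2366161, 1) = -2366160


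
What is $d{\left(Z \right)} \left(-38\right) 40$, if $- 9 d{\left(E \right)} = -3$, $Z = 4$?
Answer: $- \frac{1520}{3} \approx -506.67$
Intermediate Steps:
$d{\left(E \right)} = \frac{1}{3}$ ($d{\left(E \right)} = \left(- \frac{1}{9}\right) \left(-3\right) = \frac{1}{3}$)
$d{\left(Z \right)} \left(-38\right) 40 = \frac{1}{3} \left(-38\right) 40 = \left(- \frac{38}{3}\right) 40 = - \frac{1520}{3}$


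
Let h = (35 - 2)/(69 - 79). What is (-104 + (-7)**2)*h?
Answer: 363/2 ≈ 181.50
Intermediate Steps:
h = -33/10 (h = 33/(-10) = 33*(-1/10) = -33/10 ≈ -3.3000)
(-104 + (-7)**2)*h = (-104 + (-7)**2)*(-33/10) = (-104 + 49)*(-33/10) = -55*(-33/10) = 363/2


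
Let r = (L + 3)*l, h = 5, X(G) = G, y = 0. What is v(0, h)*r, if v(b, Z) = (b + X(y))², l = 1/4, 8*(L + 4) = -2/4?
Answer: 0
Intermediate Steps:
L = -65/16 (L = -4 + (-2/4)/8 = -4 + (-2*¼)/8 = -4 + (⅛)*(-½) = -4 - 1/16 = -65/16 ≈ -4.0625)
l = ¼ ≈ 0.25000
v(b, Z) = b² (v(b, Z) = (b + 0)² = b²)
r = -17/64 (r = (-65/16 + 3)*(¼) = -17/16*¼ = -17/64 ≈ -0.26563)
v(0, h)*r = 0²*(-17/64) = 0*(-17/64) = 0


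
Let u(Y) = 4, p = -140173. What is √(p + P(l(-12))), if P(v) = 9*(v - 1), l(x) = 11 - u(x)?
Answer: I*√140119 ≈ 374.32*I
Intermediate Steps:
l(x) = 7 (l(x) = 11 - 1*4 = 11 - 4 = 7)
P(v) = -9 + 9*v (P(v) = 9*(-1 + v) = -9 + 9*v)
√(p + P(l(-12))) = √(-140173 + (-9 + 9*7)) = √(-140173 + (-9 + 63)) = √(-140173 + 54) = √(-140119) = I*√140119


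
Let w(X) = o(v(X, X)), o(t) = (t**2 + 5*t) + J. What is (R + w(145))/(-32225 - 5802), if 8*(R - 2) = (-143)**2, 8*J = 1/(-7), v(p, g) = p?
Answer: -680627/1064756 ≈ -0.63923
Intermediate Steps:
J = -1/56 (J = (1/8)/(-7) = (1/8)*(-1/7) = -1/56 ≈ -0.017857)
R = 20465/8 (R = 2 + (1/8)*(-143)**2 = 2 + (1/8)*20449 = 2 + 20449/8 = 20465/8 ≈ 2558.1)
o(t) = -1/56 + t**2 + 5*t (o(t) = (t**2 + 5*t) - 1/56 = -1/56 + t**2 + 5*t)
w(X) = -1/56 + X**2 + 5*X
(R + w(145))/(-32225 - 5802) = (20465/8 + (-1/56 + 145**2 + 5*145))/(-32225 - 5802) = (20465/8 + (-1/56 + 21025 + 725))/(-38027) = (20465/8 + 1217999/56)*(-1/38027) = (680627/28)*(-1/38027) = -680627/1064756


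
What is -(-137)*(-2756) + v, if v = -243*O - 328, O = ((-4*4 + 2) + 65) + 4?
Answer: -391265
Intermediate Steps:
O = 55 (O = ((-16 + 2) + 65) + 4 = (-14 + 65) + 4 = 51 + 4 = 55)
v = -13693 (v = -243*55 - 328 = -13365 - 328 = -13693)
-(-137)*(-2756) + v = -(-137)*(-2756) - 13693 = -1*377572 - 13693 = -377572 - 13693 = -391265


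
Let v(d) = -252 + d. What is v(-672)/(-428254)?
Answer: 462/214127 ≈ 0.0021576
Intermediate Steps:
v(-672)/(-428254) = (-252 - 672)/(-428254) = -924*(-1/428254) = 462/214127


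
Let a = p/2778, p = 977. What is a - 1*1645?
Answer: -4568833/2778 ≈ -1644.6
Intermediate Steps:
a = 977/2778 ≈ 0.35169
a - 1*1645 = 977/2778 - 1*1645 = 977/2778 - 1645 = -4568833/2778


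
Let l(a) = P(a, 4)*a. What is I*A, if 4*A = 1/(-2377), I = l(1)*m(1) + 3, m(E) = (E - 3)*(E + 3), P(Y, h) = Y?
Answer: 5/9508 ≈ 0.00052587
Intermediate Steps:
m(E) = (-3 + E)*(3 + E)
l(a) = a² (l(a) = a*a = a²)
I = -5 (I = 1²*(-9 + 1²) + 3 = 1*(-9 + 1) + 3 = 1*(-8) + 3 = -8 + 3 = -5)
A = -1/9508 (A = (1/(-2377))/4 = (-1/2377*1)/4 = (¼)*(-1/2377) = -1/9508 ≈ -0.00010517)
I*A = -5*(-1/9508) = 5/9508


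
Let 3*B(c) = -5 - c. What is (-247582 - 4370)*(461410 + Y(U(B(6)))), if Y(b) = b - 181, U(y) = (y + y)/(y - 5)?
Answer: -1510701168576/13 ≈ -1.1621e+11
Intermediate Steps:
B(c) = -5/3 - c/3 (B(c) = (-5 - c)/3 = -5/3 - c/3)
U(y) = 2*y/(-5 + y) (U(y) = (2*y)/(-5 + y) = 2*y/(-5 + y))
Y(b) = -181 + b
(-247582 - 4370)*(461410 + Y(U(B(6)))) = (-247582 - 4370)*(461410 + (-181 + 2*(-5/3 - ⅓*6)/(-5 + (-5/3 - ⅓*6)))) = -251952*(461410 + (-181 + 2*(-5/3 - 2)/(-5 + (-5/3 - 2)))) = -251952*(461410 + (-181 + 2*(-11/3)/(-5 - 11/3))) = -251952*(461410 + (-181 + 2*(-11/3)/(-26/3))) = -251952*(461410 + (-181 + 2*(-11/3)*(-3/26))) = -251952*(461410 + (-181 + 11/13)) = -251952*(461410 - 2342/13) = -251952*5995988/13 = -1510701168576/13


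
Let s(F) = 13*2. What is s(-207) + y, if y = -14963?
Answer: -14937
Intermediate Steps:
s(F) = 26
s(-207) + y = 26 - 14963 = -14937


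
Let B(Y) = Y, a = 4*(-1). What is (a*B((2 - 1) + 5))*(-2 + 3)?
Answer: -24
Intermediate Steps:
a = -4
(a*B((2 - 1) + 5))*(-2 + 3) = (-4*((2 - 1) + 5))*(-2 + 3) = -4*(1 + 5)*1 = -4*6*1 = -24*1 = -24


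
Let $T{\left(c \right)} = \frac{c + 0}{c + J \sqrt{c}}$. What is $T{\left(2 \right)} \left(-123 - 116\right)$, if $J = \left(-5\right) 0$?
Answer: $-239$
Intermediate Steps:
$J = 0$
$T{\left(c \right)} = 1$ ($T{\left(c \right)} = \frac{c + 0}{c + 0 \sqrt{c}} = \frac{c}{c + 0} = \frac{c}{c} = 1$)
$T{\left(2 \right)} \left(-123 - 116\right) = 1 \left(-123 - 116\right) = 1 \left(-239\right) = -239$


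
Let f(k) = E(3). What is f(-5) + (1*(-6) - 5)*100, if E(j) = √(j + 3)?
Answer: -1100 + √6 ≈ -1097.6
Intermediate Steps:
E(j) = √(3 + j)
f(k) = √6 (f(k) = √(3 + 3) = √6)
f(-5) + (1*(-6) - 5)*100 = √6 + (1*(-6) - 5)*100 = √6 + (-6 - 5)*100 = √6 - 11*100 = √6 - 1100 = -1100 + √6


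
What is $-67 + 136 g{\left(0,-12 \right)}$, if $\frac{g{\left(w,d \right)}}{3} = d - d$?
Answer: $-67$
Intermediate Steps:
$g{\left(w,d \right)} = 0$ ($g{\left(w,d \right)} = 3 \left(d - d\right) = 3 \cdot 0 = 0$)
$-67 + 136 g{\left(0,-12 \right)} = -67 + 136 \cdot 0 = -67 + 0 = -67$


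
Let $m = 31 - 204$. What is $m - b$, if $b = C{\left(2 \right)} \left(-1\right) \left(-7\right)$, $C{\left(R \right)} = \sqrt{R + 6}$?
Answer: $-173 - 14 \sqrt{2} \approx -192.8$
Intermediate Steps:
$m = -173$
$C{\left(R \right)} = \sqrt{6 + R}$
$b = 14 \sqrt{2}$ ($b = \sqrt{6 + 2} \left(-1\right) \left(-7\right) = \sqrt{8} \left(-1\right) \left(-7\right) = 2 \sqrt{2} \left(-1\right) \left(-7\right) = - 2 \sqrt{2} \left(-7\right) = 14 \sqrt{2} \approx 19.799$)
$m - b = -173 - 14 \sqrt{2}$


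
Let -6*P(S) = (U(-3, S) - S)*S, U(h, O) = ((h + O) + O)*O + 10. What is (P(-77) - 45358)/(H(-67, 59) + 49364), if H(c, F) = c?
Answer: 332702/147891 ≈ 2.2496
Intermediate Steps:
U(h, O) = 10 + O*(h + 2*O) (U(h, O) = ((O + h) + O)*O + 10 = (h + 2*O)*O + 10 = O*(h + 2*O) + 10 = 10 + O*(h + 2*O))
P(S) = -S*(10 - 4*S + 2*S²)/6 (P(S) = -((10 + 2*S² + S*(-3)) - S)*S/6 = -((10 + 2*S² - 3*S) - S)*S/6 = -((10 - 3*S + 2*S²) - S)*S/6 = -(10 - 4*S + 2*S²)*S/6 = -S*(10 - 4*S + 2*S²)/6)
(P(-77) - 45358)/(H(-67, 59) + 49364) = ((⅓)*(-77)*(-5 - 1*(-77)² + 2*(-77)) - 45358)/(-67 + 49364) = ((⅓)*(-77)*(-5 - 1*5929 - 154) - 45358)/49297 = ((⅓)*(-77)*(-5 - 5929 - 154) - 45358)*(1/49297) = ((⅓)*(-77)*(-6088) - 45358)*(1/49297) = (468776/3 - 45358)*(1/49297) = (332702/3)*(1/49297) = 332702/147891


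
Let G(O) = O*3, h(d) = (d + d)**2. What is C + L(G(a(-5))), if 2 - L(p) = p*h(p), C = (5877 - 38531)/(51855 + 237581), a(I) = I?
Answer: 1953966109/144718 ≈ 13502.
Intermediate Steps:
h(d) = 4*d**2 (h(d) = (2*d)**2 = 4*d**2)
G(O) = 3*O
C = -16327/144718 (C = -32654/289436 = -32654*1/289436 = -16327/144718 ≈ -0.11282)
L(p) = 2 - 4*p**3 (L(p) = 2 - p*4*p**2 = 2 - 4*p**3)
C + L(G(a(-5))) = -16327/144718 + (2 - 4*(3*(-5))**3) = -16327/144718 + (2 - 4*(-15)**3) = -16327/144718 + (2 - 4*(-3375)) = -16327/144718 + (2 + 13500) = -16327/144718 + 13502 = 1953966109/144718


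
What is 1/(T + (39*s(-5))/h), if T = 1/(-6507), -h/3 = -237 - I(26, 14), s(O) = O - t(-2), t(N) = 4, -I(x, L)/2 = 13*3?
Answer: -344871/253826 ≈ -1.3587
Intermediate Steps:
I(x, L) = -78 (I(x, L) = -26*3 = -2*39 = -78)
s(O) = -4 + O (s(O) = O - 1*4 = O - 4 = -4 + O)
h = 477 (h = -3*(-237 - 1*(-78)) = -3*(-237 + 78) = -3*(-159) = 477)
T = -1/6507 ≈ -0.00015368
1/(T + (39*s(-5))/h) = 1/(-1/6507 + (39*(-4 - 5))/477) = 1/(-1/6507 + (39*(-9))*(1/477)) = 1/(-1/6507 - 351*1/477) = 1/(-1/6507 - 39/53) = 1/(-253826/344871) = -344871/253826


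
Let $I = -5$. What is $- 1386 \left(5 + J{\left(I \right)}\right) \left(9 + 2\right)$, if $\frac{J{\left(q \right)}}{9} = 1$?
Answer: $-213444$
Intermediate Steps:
$J{\left(q \right)} = 9$ ($J{\left(q \right)} = 9 \cdot 1 = 9$)
$- 1386 \left(5 + J{\left(I \right)}\right) \left(9 + 2\right) = - 1386 \left(5 + 9\right) \left(9 + 2\right) = - 1386 \cdot 14 \cdot 11 = \left(-1386\right) 154 = -213444$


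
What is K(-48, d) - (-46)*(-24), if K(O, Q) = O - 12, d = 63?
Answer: -1164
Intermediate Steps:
K(O, Q) = -12 + O
K(-48, d) - (-46)*(-24) = (-12 - 48) - (-46)*(-24) = -60 - 1*1104 = -60 - 1104 = -1164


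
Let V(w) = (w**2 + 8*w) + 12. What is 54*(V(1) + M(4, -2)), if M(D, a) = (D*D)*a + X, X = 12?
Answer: 54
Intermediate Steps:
V(w) = 12 + w**2 + 8*w
M(D, a) = 12 + a*D**2 (M(D, a) = (D*D)*a + 12 = D**2*a + 12 = a*D**2 + 12 = 12 + a*D**2)
54*(V(1) + M(4, -2)) = 54*((12 + 1**2 + 8*1) + (12 - 2*4**2)) = 54*((12 + 1 + 8) + (12 - 2*16)) = 54*(21 + (12 - 32)) = 54*(21 - 20) = 54*1 = 54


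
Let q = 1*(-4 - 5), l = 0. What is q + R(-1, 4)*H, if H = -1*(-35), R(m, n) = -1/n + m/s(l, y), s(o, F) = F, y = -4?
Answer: -9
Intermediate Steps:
R(m, n) = -1/n - m/4 (R(m, n) = -1/n + m/(-4) = -1/n + m*(-¼) = -1/n - m/4)
q = -9 (q = 1*(-9) = -9)
H = 35
q + R(-1, 4)*H = -9 + (-1/4 - ¼*(-1))*35 = -9 + (-1*¼ + ¼)*35 = -9 + (-¼ + ¼)*35 = -9 + 0*35 = -9 + 0 = -9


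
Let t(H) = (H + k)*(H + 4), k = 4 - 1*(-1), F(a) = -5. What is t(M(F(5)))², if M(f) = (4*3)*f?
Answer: 9486400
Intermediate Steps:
k = 5 (k = 4 + 1 = 5)
M(f) = 12*f
t(H) = (4 + H)*(5 + H) (t(H) = (H + 5)*(H + 4) = (5 + H)*(4 + H) = (4 + H)*(5 + H))
t(M(F(5)))² = (20 + (12*(-5))² + 9*(12*(-5)))² = (20 + (-60)² + 9*(-60))² = (20 + 3600 - 540)² = 3080² = 9486400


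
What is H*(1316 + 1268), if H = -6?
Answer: -15504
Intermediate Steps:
H*(1316 + 1268) = -6*(1316 + 1268) = -6*2584 = -15504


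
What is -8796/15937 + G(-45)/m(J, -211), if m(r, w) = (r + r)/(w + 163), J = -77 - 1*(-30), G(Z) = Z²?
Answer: 774124788/749039 ≈ 1033.5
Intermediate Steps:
J = -47 (J = -77 + 30 = -47)
m(r, w) = 2*r/(163 + w) (m(r, w) = (2*r)/(163 + w) = 2*r/(163 + w))
-8796/15937 + G(-45)/m(J, -211) = -8796/15937 + (-45)²/((2*(-47)/(163 - 211))) = -8796*1/15937 + 2025/((2*(-47)/(-48))) = -8796/15937 + 2025/((2*(-47)*(-1/48))) = -8796/15937 + 2025/(47/24) = -8796/15937 + 2025*(24/47) = -8796/15937 + 48600/47 = 774124788/749039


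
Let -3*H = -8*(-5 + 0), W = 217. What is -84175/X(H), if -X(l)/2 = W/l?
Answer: -240500/93 ≈ -2586.0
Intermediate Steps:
H = -40/3 (H = -(-8)*(-5 + 0)/3 = -(-8)*(-5)/3 = -⅓*40 = -40/3 ≈ -13.333)
X(l) = -434/l
-84175/X(H) = -84175/((-434/(-40/3))) = -84175/((-434*(-3/40))) = -84175/651/20 = -84175*20/651 = -240500/93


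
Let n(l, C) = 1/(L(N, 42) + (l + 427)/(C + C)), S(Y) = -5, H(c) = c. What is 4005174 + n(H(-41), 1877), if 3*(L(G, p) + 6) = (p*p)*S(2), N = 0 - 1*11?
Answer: 22146405367249/5529449 ≈ 4.0052e+6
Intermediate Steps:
N = -11 (N = 0 - 11 = -11)
L(G, p) = -6 - 5*p**2/3 (L(G, p) = -6 + ((p*p)*(-5))/3 = -6 + (p**2*(-5))/3 = -6 + (-5*p**2)/3 = -6 - 5*p**2/3)
n(l, C) = 1/(-2946 + (427 + l)/(2*C)) (n(l, C) = 1/((-6 - 5/3*42**2) + (l + 427)/(C + C)) = 1/((-6 - 5/3*1764) + (427 + l)/((2*C))) = 1/((-6 - 2940) + (427 + l)*(1/(2*C))) = 1/(-2946 + (427 + l)/(2*C)))
4005174 + n(H(-41), 1877) = 4005174 + 2*1877/(427 - 41 - 5892*1877) = 4005174 + 2*1877/(427 - 41 - 11059284) = 4005174 + 2*1877/(-11058898) = 4005174 + 2*1877*(-1/11058898) = 4005174 - 1877/5529449 = 22146405367249/5529449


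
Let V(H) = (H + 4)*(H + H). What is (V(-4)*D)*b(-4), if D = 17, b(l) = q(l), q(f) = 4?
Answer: 0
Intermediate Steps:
b(l) = 4
V(H) = 2*H*(4 + H) (V(H) = (4 + H)*(2*H) = 2*H*(4 + H))
(V(-4)*D)*b(-4) = ((2*(-4)*(4 - 4))*17)*4 = ((2*(-4)*0)*17)*4 = (0*17)*4 = 0*4 = 0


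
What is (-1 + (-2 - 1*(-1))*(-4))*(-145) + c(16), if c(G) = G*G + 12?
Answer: -167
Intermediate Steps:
c(G) = 12 + G**2 (c(G) = G**2 + 12 = 12 + G**2)
(-1 + (-2 - 1*(-1))*(-4))*(-145) + c(16) = (-1 + (-2 - 1*(-1))*(-4))*(-145) + (12 + 16**2) = (-1 + (-2 + 1)*(-4))*(-145) + (12 + 256) = (-1 - 1*(-4))*(-145) + 268 = (-1 + 4)*(-145) + 268 = 3*(-145) + 268 = -435 + 268 = -167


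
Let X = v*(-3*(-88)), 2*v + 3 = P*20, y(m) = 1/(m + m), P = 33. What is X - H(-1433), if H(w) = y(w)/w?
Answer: 356173560071/4106978 ≈ 86724.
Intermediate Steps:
y(m) = 1/(2*m)
v = 657/2 (v = -3/2 + (33*20)/2 = -3/2 + (½)*660 = -3/2 + 330 = 657/2 ≈ 328.50)
X = 86724 (X = 657*(-3*(-88))/2 = (657/2)*264 = 86724)
H(w) = 1/(2*w²) (H(w) = (1/(2*w))/w = 1/(2*w²))
X - H(-1433) = 86724 - 1/(2*(-1433)²) = 86724 - 1/(2*2053489) = 86724 - 1*1/4106978 = 86724 - 1/4106978 = 356173560071/4106978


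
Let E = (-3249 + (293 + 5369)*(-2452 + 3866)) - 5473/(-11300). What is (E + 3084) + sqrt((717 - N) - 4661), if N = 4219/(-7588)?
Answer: 90466709373/11300 + I*sqrt(56763652141)/3794 ≈ 8.0059e+6 + 62.797*I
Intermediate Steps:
N = -4219/7588 (N = 4219*(-1/7588) = -4219/7588 ≈ -0.55601)
E = 90431860173/11300 (E = (-3249 + 5662*1414) - 5473*(-1/11300) = (-3249 + 8006068) + 5473/11300 = 8002819 + 5473/11300 = 90431860173/11300 ≈ 8.0028e+6)
(E + 3084) + sqrt((717 - N) - 4661) = (90431860173/11300 + 3084) + sqrt((717 - 1*(-4219/7588)) - 4661) = 90466709373/11300 + sqrt((717 + 4219/7588) - 4661) = 90466709373/11300 + sqrt(5444815/7588 - 4661) = 90466709373/11300 + sqrt(-29922853/7588) = 90466709373/11300 + I*sqrt(56763652141)/3794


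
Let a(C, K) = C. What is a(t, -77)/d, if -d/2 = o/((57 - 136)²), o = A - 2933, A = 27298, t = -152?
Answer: 474316/24365 ≈ 19.467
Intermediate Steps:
o = 24365 (o = 27298 - 2933 = 24365)
d = -48730/6241 (d = -48730/((57 - 136)²) = -48730/((-79)²) = -48730/6241 ≈ -7.8080)
a(t, -77)/d = -152/(-48730/6241) = -152*(-6241/48730) = 474316/24365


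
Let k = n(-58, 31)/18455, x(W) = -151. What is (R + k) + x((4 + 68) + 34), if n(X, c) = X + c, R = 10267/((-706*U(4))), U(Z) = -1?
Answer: -1777955307/13029230 ≈ -136.46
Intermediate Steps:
R = 10267/706 (R = 10267/((-706*(-1))) = 10267/706 ≈ 14.542)
k = -27/18455 (k = (-58 + 31)/18455 = -27*1/18455 = -27/18455 ≈ -0.0014630)
(R + k) + x((4 + 68) + 34) = (10267/706 - 27/18455) - 151 = 189458423/13029230 - 151 = -1777955307/13029230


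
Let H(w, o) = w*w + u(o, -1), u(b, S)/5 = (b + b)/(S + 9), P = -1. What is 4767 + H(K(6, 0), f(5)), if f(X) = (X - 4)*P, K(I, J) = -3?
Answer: 19099/4 ≈ 4774.8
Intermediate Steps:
u(b, S) = 10*b/(9 + S) (u(b, S) = 5*((b + b)/(S + 9)) = 5*((2*b)/(9 + S)) = 5*(2*b/(9 + S)) = 10*b/(9 + S))
f(X) = 4 - X (f(X) = (X - 4)*(-1) = (-4 + X)*(-1) = 4 - X)
H(w, o) = w² + 5*o/4 (H(w, o) = w*w + 10*o/(9 - 1) = w² + 10*o/8 = w² + 10*o*(⅛) = w² + 5*o/4)
4767 + H(K(6, 0), f(5)) = 4767 + ((-3)² + 5*(4 - 1*5)/4) = 4767 + (9 + 5*(4 - 5)/4) = 4767 + (9 + (5/4)*(-1)) = 4767 + (9 - 5/4) = 4767 + 31/4 = 19099/4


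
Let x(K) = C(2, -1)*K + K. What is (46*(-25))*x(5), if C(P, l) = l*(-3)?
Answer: -23000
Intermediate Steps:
C(P, l) = -3*l
x(K) = 4*K (x(K) = (-3*(-1))*K + K = 3*K + K = 4*K)
(46*(-25))*x(5) = (46*(-25))*(4*5) = -1150*20 = -23000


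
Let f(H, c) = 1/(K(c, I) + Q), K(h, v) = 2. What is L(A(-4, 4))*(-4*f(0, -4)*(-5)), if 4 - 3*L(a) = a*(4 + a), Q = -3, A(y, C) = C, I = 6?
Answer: 560/3 ≈ 186.67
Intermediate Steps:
L(a) = 4/3 - a*(4 + a)/3
f(H, c) = -1 (f(H, c) = 1/(2 - 3) = 1/(-1) = -1)
L(A(-4, 4))*(-4*f(0, -4)*(-5)) = (4/3 - 4/3*4 - ⅓*4²)*(-4*(-1)*(-5)) = (4/3 - 16/3 - ⅓*16)*(4*(-5)) = (4/3 - 16/3 - 16/3)*(-20) = -28/3*(-20) = 560/3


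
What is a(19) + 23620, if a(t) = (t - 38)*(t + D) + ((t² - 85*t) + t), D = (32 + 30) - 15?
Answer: 21131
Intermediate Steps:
D = 47 (D = 62 - 15 = 47)
a(t) = t² - 84*t + (-38 + t)*(47 + t) (a(t) = (t - 38)*(t + 47) + ((t² - 85*t) + t) = (-38 + t)*(47 + t) + (t² - 84*t) = t² - 84*t + (-38 + t)*(47 + t))
a(19) + 23620 = (-1786 - 75*19 + 2*19²) + 23620 = (-1786 - 1425 + 2*361) + 23620 = (-1786 - 1425 + 722) + 23620 = -2489 + 23620 = 21131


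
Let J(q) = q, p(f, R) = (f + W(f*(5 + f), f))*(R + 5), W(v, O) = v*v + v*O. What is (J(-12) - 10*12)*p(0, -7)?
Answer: 0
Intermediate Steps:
W(v, O) = v**2 + O*v
p(f, R) = (5 + R)*(f + f*(5 + f)*(f + f*(5 + f))) (p(f, R) = (f + (f*(5 + f))*(f + f*(5 + f)))*(R + 5) = (f + f*(5 + f)*(f + f*(5 + f)))*(5 + R) = (5 + R)*(f + f*(5 + f)*(f + f*(5 + f))))
(J(-12) - 10*12)*p(0, -7) = (-12 - 10*12)*(0*(5 - 7 + 5*0*(5 + 0)*(6 + 0) - 7*0*(5 + 0)*(6 + 0))) = (-12 - 120)*(0*(5 - 7 + 5*0*5*6 - 7*0*5*6)) = -0*(5 - 7 + 0 + 0) = -0*(-2) = -132*0 = 0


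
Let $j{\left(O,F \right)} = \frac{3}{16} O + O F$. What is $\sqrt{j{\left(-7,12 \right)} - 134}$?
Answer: $\frac{11 i \sqrt{29}}{4} \approx 14.809 i$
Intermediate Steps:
$j{\left(O,F \right)} = \frac{3 O}{16} + F O$ ($j{\left(O,F \right)} = 3 \cdot \frac{1}{16} O + F O = \frac{3 O}{16} + F O$)
$\sqrt{j{\left(-7,12 \right)} - 134} = \sqrt{\frac{1}{16} \left(-7\right) \left(3 + 16 \cdot 12\right) - 134} = \sqrt{\frac{1}{16} \left(-7\right) \left(3 + 192\right) - 134} = \sqrt{\frac{1}{16} \left(-7\right) 195 - 134} = \sqrt{- \frac{1365}{16} - 134} = \sqrt{- \frac{3509}{16}} = \frac{11 i \sqrt{29}}{4}$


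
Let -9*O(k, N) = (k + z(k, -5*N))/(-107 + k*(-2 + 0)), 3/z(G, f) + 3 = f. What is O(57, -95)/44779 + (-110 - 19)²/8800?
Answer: 29148720665563/15414257258400 ≈ 1.8910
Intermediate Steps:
z(G, f) = 3/(-3 + f)
O(k, N) = -(k + 3/(-3 - 5*N))/(9*(-107 - 2*k)) (O(k, N) = -(k + 3/(-3 - 5*N))/(9*(-107 + k*(-2 + 0))) = -(k + 3/(-3 - 5*N))/(9*(-107 + k*(-2))) = -(k + 3/(-3 - 5*N))/(9*(-107 - 2*k)))
O(57, -95)/44779 + (-110 - 19)²/8800 = ((-3 + 57*(3 + 5*(-95)))/(9*(3 + 5*(-95))*(107 + 2*57)))/44779 + (-110 - 19)²/8800 = ((-3 + 57*(3 - 475))/(9*(3 - 475)*(107 + 114)))*(1/44779) + (-129)²*(1/8800) = ((⅑)*(-3 + 57*(-472))/(-472*221))*(1/44779) + 16641*(1/8800) = ((⅑)*(-1/472)*(1/221)*(-3 - 26904))*(1/44779) + 16641/8800 = ((⅑)*(-1/472)*(1/221)*(-26907))*(1/44779) + 16641/8800 = (8969/312936)*(1/44779) + 16641/8800 = 8969/14012961144 + 16641/8800 = 29148720665563/15414257258400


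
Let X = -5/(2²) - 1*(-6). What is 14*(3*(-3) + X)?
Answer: -119/2 ≈ -59.500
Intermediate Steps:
X = 19/4 (X = -5/4 + 6 = 19/4 ≈ 4.7500)
14*(3*(-3) + X) = 14*(3*(-3) + 19/4) = 14*(-9 + 19/4) = 14*(-17/4) = -119/2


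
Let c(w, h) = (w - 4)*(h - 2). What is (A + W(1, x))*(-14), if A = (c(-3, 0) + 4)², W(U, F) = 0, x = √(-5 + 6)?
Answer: -4536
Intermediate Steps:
c(w, h) = (-4 + w)*(-2 + h)
x = 1 (x = √1 = 1)
A = 324 (A = ((8 - 4*0 - 2*(-3) + 0*(-3)) + 4)² = ((8 + 0 + 6 + 0) + 4)² = (14 + 4)² = 18² = 324)
(A + W(1, x))*(-14) = (324 + 0)*(-14) = 324*(-14) = -4536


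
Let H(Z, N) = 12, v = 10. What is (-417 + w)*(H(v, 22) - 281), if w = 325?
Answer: 24748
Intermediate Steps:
(-417 + w)*(H(v, 22) - 281) = (-417 + 325)*(12 - 281) = -92*(-269) = 24748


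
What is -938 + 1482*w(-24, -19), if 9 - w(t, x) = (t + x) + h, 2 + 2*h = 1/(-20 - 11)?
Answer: 2406589/31 ≈ 77632.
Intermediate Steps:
h = -63/62 (h = -1 + 1/(2*(-20 - 11)) = -1 + (½)/(-31) = -1 + (½)*(-1/31) = -1 - 1/62 = -63/62 ≈ -1.0161)
w(t, x) = 621/62 - t - x (w(t, x) = 9 - ((t + x) - 63/62) = 9 - (-63/62 + t + x) = 9 + (63/62 - t - x) = 621/62 - t - x)
-938 + 1482*w(-24, -19) = -938 + 1482*(621/62 - 1*(-24) - 1*(-19)) = -938 + 1482*(621/62 + 24 + 19) = -938 + 1482*(3287/62) = -938 + 2435667/31 = 2406589/31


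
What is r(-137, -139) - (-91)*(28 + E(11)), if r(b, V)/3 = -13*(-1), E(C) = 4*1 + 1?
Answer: 3042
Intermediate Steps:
E(C) = 5 (E(C) = 4 + 1 = 5)
r(b, V) = 39 (r(b, V) = 3*(-13*(-1)) = 3*13 = 39)
r(-137, -139) - (-91)*(28 + E(11)) = 39 - (-91)*(28 + 5) = 39 - (-91)*33 = 39 - 1*(-3003) = 39 + 3003 = 3042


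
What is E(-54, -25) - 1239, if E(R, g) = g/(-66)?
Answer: -81749/66 ≈ -1238.6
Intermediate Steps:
E(R, g) = -g/66 (E(R, g) = g*(-1/66) = -g/66)
E(-54, -25) - 1239 = -1/66*(-25) - 1239 = 25/66 - 1239 = -81749/66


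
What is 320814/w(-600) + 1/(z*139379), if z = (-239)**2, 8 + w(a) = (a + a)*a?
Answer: 98236551939893/220468967951428 ≈ 0.44558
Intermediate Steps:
w(a) = -8 + 2*a**2 (w(a) = -8 + (a + a)*a = -8 + (2*a)*a = -8 + 2*a**2)
z = 57121
320814/w(-600) + 1/(z*139379) = 320814/(-8 + 2*(-600)**2) + 1/(57121*139379) = 320814/(-8 + 2*360000) + (1/57121)*(1/139379) = 320814/(-8 + 720000) + 1/7961467859 = 320814/719992 + 1/7961467859 = 320814*(1/719992) + 1/7961467859 = 12339/27692 + 1/7961467859 = 98236551939893/220468967951428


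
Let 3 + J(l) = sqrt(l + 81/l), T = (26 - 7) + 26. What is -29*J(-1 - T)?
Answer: 87 - 377*I*sqrt(598)/46 ≈ 87.0 - 200.42*I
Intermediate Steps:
T = 45 (T = 19 + 26 = 45)
J(l) = -3 + sqrt(l + 81/l)
-29*J(-1 - T) = -29*(-3 + sqrt((-1 - 1*45) + 81/(-1 - 1*45))) = -29*(-3 + sqrt((-1 - 45) + 81/(-1 - 45))) = -29*(-3 + sqrt(-46 + 81/(-46))) = -29*(-3 + sqrt(-46 + 81*(-1/46))) = -29*(-3 + sqrt(-46 - 81/46)) = -29*(-3 + sqrt(-2197/46)) = -29*(-3 + 13*I*sqrt(598)/46) = 87 - 377*I*sqrt(598)/46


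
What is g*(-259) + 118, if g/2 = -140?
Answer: 72638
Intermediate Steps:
g = -280 (g = 2*(-140) = -280)
g*(-259) + 118 = -280*(-259) + 118 = 72520 + 118 = 72638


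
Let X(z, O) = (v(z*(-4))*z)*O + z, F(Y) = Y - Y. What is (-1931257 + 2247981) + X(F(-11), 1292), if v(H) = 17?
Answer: 316724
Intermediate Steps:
F(Y) = 0
X(z, O) = z + 17*O*z (X(z, O) = (17*z)*O + z = 17*O*z + z = z + 17*O*z)
(-1931257 + 2247981) + X(F(-11), 1292) = (-1931257 + 2247981) + 0*(1 + 17*1292) = 316724 + 0*(1 + 21964) = 316724 + 0*21965 = 316724 + 0 = 316724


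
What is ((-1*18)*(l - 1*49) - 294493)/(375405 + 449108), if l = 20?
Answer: -293971/824513 ≈ -0.35654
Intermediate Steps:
((-1*18)*(l - 1*49) - 294493)/(375405 + 449108) = ((-1*18)*(20 - 1*49) - 294493)/(375405 + 449108) = (-18*(20 - 49) - 294493)/824513 = (-18*(-29) - 294493)*(1/824513) = (522 - 294493)*(1/824513) = -293971*1/824513 = -293971/824513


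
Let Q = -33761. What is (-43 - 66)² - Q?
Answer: 45642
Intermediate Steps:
(-43 - 66)² - Q = (-43 - 66)² - 1*(-33761) = (-109)² + 33761 = 11881 + 33761 = 45642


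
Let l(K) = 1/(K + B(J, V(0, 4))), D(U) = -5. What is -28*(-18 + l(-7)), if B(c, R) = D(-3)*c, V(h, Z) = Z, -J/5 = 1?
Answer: 4522/9 ≈ 502.44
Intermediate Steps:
J = -5 (J = -5*1 = -5)
B(c, R) = -5*c
l(K) = 1/(25 + K) (l(K) = 1/(K - 5*(-5)) = 1/(K + 25) = 1/(25 + K))
-28*(-18 + l(-7)) = -28*(-18 + 1/(25 - 7)) = -28*(-18 + 1/18) = -28*(-323/18) = 4522/9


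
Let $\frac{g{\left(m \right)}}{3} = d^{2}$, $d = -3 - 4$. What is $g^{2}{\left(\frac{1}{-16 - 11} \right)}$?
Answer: $21609$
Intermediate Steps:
$d = -7$
$g{\left(m \right)} = 147$ ($g{\left(m \right)} = 3 \left(-7\right)^{2} = 3 \cdot 49 = 147$)
$g^{2}{\left(\frac{1}{-16 - 11} \right)} = 147^{2} = 21609$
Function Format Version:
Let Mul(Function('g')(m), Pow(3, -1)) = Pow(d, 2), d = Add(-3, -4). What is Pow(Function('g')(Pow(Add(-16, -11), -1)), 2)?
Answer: 21609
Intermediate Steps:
d = -7
Function('g')(m) = 147 (Function('g')(m) = Mul(3, Pow(-7, 2)) = Mul(3, 49) = 147)
Pow(Function('g')(Pow(Add(-16, -11), -1)), 2) = Pow(147, 2) = 21609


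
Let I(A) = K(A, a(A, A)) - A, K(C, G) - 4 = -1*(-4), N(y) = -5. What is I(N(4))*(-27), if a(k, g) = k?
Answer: -351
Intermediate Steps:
K(C, G) = 8 (K(C, G) = 4 - 1*(-4) = 4 + 4 = 8)
I(A) = 8 - A
I(N(4))*(-27) = (8 - 1*(-5))*(-27) = (8 + 5)*(-27) = 13*(-27) = -351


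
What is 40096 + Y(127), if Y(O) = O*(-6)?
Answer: 39334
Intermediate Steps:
Y(O) = -6*O
40096 + Y(127) = 40096 - 6*127 = 40096 - 762 = 39334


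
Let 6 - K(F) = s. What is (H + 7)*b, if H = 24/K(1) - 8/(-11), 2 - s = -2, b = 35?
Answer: 7595/11 ≈ 690.45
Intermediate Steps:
s = 4 (s = 2 - 1*(-2) = 2 + 2 = 4)
K(F) = 2 (K(F) = 6 - 1*4 = 6 - 4 = 2)
H = 140/11 (H = 24/2 - 8/(-11) = 24*(½) - 8*(-1/11) = 12 + 8/11 = 140/11 ≈ 12.727)
(H + 7)*b = (140/11 + 7)*35 = (217/11)*35 = 7595/11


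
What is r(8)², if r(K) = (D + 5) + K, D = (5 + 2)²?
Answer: 3844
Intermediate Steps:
D = 49 (D = 7² = 49)
r(K) = 54 + K (r(K) = (49 + 5) + K = 54 + K)
r(8)² = (54 + 8)² = 62² = 3844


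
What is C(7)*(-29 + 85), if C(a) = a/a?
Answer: 56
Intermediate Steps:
C(a) = 1
C(7)*(-29 + 85) = 1*(-29 + 85) = 1*56 = 56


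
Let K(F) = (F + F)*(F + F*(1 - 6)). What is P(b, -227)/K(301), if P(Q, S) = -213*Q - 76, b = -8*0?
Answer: 19/181202 ≈ 0.00010486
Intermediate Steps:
b = 0
P(Q, S) = -76 - 213*Q
K(F) = -8*F**2 (K(F) = (2*F)*(F + F*(-5)) = (2*F)*(F - 5*F) = (2*F)*(-4*F) = -8*F**2)
P(b, -227)/K(301) = (-76 - 213*0)/((-8*301**2)) = (-76 + 0)/((-8*90601)) = -76/(-724808) = -76*(-1/724808) = 19/181202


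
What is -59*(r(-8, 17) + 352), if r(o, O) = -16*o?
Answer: -28320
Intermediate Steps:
-59*(r(-8, 17) + 352) = -59*(-16*(-8) + 352) = -59*(128 + 352) = -59*480 = -28320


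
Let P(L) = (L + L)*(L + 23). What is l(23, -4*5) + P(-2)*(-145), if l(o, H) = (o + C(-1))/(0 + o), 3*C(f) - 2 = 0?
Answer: 840491/69 ≈ 12181.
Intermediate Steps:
C(f) = ⅔ (C(f) = ⅔ + (⅓)*0 = ⅔ + 0 = ⅔)
l(o, H) = (⅔ + o)/o (l(o, H) = (o + ⅔)/(0 + o) = (⅔ + o)/o)
P(L) = 2*L*(23 + L) (P(L) = (2*L)*(23 + L) = 2*L*(23 + L))
l(23, -4*5) + P(-2)*(-145) = (⅔ + 23)/23 + (2*(-2)*(23 - 2))*(-145) = (1/23)*(71/3) + (2*(-2)*21)*(-145) = 71/69 - 84*(-145) = 71/69 + 12180 = 840491/69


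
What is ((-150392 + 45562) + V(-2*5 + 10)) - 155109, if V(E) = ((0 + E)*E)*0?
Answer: -259939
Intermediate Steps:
V(E) = 0 (V(E) = (E*E)*0 = E²*0 = 0)
((-150392 + 45562) + V(-2*5 + 10)) - 155109 = ((-150392 + 45562) + 0) - 155109 = (-104830 + 0) - 155109 = -104830 - 155109 = -259939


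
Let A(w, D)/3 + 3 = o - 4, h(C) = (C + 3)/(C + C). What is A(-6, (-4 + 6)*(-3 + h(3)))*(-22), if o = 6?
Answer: 66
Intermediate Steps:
h(C) = (3 + C)/(2*C) (h(C) = (3 + C)/((2*C)) = (3 + C)*(1/(2*C)) = (3 + C)/(2*C))
A(w, D) = -3 (A(w, D) = -9 + 3*(6 - 4) = -9 + 3*2 = -9 + 6 = -3)
A(-6, (-4 + 6)*(-3 + h(3)))*(-22) = -3*(-22) = 66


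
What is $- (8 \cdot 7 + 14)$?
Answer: $-70$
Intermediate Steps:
$- (8 \cdot 7 + 14) = - (56 + 14) = \left(-1\right) 70 = -70$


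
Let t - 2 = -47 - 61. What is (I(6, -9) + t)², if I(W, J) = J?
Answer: 13225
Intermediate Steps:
t = -106 (t = 2 + (-47 - 61) = 2 - 108 = -106)
(I(6, -9) + t)² = (-9 - 106)² = (-115)² = 13225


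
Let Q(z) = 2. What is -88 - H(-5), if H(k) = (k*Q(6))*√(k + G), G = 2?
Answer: -88 + 10*I*√3 ≈ -88.0 + 17.32*I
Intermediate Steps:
H(k) = 2*k*√(2 + k) (H(k) = (k*2)*√(k + 2) = (2*k)*√(2 + k) = 2*k*√(2 + k))
-88 - H(-5) = -88 - 2*(-5)*√(2 - 5) = -88 - 2*(-5)*√(-3) = -88 - 2*(-5)*I*√3 = -88 - (-10)*I*√3 = -88 + 10*I*√3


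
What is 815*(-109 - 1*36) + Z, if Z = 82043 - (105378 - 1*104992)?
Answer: -36518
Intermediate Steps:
Z = 81657 (Z = 82043 - (105378 - 104992) = 82043 - 1*386 = 82043 - 386 = 81657)
815*(-109 - 1*36) + Z = 815*(-109 - 1*36) + 81657 = 815*(-109 - 36) + 81657 = 815*(-145) + 81657 = -118175 + 81657 = -36518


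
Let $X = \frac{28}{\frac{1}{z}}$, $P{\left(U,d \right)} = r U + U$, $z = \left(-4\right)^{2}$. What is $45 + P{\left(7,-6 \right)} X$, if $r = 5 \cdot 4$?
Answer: $65901$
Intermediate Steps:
$r = 20$
$z = 16$
$P{\left(U,d \right)} = 21 U$ ($P{\left(U,d \right)} = 20 U + U = 21 U$)
$X = 448$ ($X = \frac{28}{\frac{1}{16}} = 28 \frac{1}{\frac{1}{16}} = 28 \cdot 16 = 448$)
$45 + P{\left(7,-6 \right)} X = 45 + 21 \cdot 7 \cdot 448 = 45 + 147 \cdot 448 = 45 + 65856 = 65901$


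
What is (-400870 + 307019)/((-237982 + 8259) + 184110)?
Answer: 93851/45613 ≈ 2.0575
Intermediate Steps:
(-400870 + 307019)/((-237982 + 8259) + 184110) = -93851/(-229723 + 184110) = -93851/(-45613) = -93851*(-1/45613) = 93851/45613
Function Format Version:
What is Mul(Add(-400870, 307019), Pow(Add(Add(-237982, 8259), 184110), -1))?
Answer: Rational(93851, 45613) ≈ 2.0575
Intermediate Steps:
Mul(Add(-400870, 307019), Pow(Add(Add(-237982, 8259), 184110), -1)) = Mul(-93851, Pow(Add(-229723, 184110), -1)) = Mul(-93851, Pow(-45613, -1)) = Mul(-93851, Rational(-1, 45613)) = Rational(93851, 45613)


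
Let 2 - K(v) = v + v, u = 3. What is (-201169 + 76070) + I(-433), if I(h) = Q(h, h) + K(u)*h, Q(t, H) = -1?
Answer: -123368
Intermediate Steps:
K(v) = 2 - 2*v (K(v) = 2 - (v + v) = 2 - 2*v)
I(h) = -1 - 4*h (I(h) = -1 + (2 - 2*3)*h = -1 + (2 - 6)*h = -1 - 4*h)
(-201169 + 76070) + I(-433) = (-201169 + 76070) + (-1 - 4*(-433)) = -125099 + (-1 + 1732) = -125099 + 1731 = -123368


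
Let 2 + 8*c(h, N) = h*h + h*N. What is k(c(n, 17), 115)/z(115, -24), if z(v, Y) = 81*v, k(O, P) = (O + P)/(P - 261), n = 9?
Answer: -8/75555 ≈ -0.00010588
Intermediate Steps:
c(h, N) = -¼ + h²/8 + N*h/8 (c(h, N) = -¼ + (h*h + h*N)/8 = -¼ + (h² + N*h)/8 = -¼ + (h²/8 + N*h/8) = -¼ + h²/8 + N*h/8)
k(O, P) = (O + P)/(-261 + P)
k(c(n, 17), 115)/z(115, -24) = (((-¼ + (⅛)*9² + (⅛)*17*9) + 115)/(-261 + 115))/((81*115)) = (((-¼ + (⅛)*81 + 153/8) + 115)/(-146))/9315 = -((-¼ + 81/8 + 153/8) + 115)/146*(1/9315) = -(29 + 115)/146*(1/9315) = -1/146*144*(1/9315) = -72/73*1/9315 = -8/75555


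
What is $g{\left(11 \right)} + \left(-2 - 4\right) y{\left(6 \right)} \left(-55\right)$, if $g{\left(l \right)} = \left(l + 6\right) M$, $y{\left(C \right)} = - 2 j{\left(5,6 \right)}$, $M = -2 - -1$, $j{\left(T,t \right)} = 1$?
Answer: $-677$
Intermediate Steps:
$M = -1$ ($M = -2 + 1 = -1$)
$y{\left(C \right)} = -2$ ($y{\left(C \right)} = \left(-2\right) 1 = -2$)
$g{\left(l \right)} = -6 - l$ ($g{\left(l \right)} = \left(l + 6\right) \left(-1\right) = \left(6 + l\right) \left(-1\right) = -6 - l$)
$g{\left(11 \right)} + \left(-2 - 4\right) y{\left(6 \right)} \left(-55\right) = \left(-6 - 11\right) + \left(-2 - 4\right) \left(-2\right) \left(-55\right) = \left(-6 - 11\right) + \left(-6\right) \left(-2\right) \left(-55\right) = -17 + 12 \left(-55\right) = -17 - 660 = -677$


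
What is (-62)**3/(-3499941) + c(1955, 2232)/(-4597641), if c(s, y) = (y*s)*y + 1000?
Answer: -11362154614955824/5363824079727 ≈ -2118.3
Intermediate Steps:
c(s, y) = 1000 + s*y**2 (c(s, y) = (s*y)*y + 1000 = s*y**2 + 1000 = 1000 + s*y**2)
(-62)**3/(-3499941) + c(1955, 2232)/(-4597641) = (-62)**3/(-3499941) + (1000 + 1955*2232**2)/(-4597641) = -238328*(-1/3499941) + (1000 + 1955*4981824)*(-1/4597641) = 238328/3499941 + (1000 + 9739465920)*(-1/4597641) = 238328/3499941 + 9739466920*(-1/4597641) = 238328/3499941 - 9739466920/4597641 = -11362154614955824/5363824079727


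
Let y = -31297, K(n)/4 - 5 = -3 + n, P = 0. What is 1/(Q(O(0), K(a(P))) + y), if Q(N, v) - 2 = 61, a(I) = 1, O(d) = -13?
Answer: -1/31234 ≈ -3.2016e-5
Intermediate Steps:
K(n) = 8 + 4*n (K(n) = 20 + 4*(-3 + n) = 20 + (-12 + 4*n) = 8 + 4*n)
Q(N, v) = 63 (Q(N, v) = 2 + 61 = 63)
1/(Q(O(0), K(a(P))) + y) = 1/(63 - 31297) = 1/(-31234) = -1/31234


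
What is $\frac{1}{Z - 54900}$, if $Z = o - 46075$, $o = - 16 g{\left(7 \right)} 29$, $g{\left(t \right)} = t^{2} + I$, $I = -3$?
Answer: $- \frac{1}{122319} \approx -8.1753 \cdot 10^{-6}$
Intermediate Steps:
$g{\left(t \right)} = -3 + t^{2}$ ($g{\left(t \right)} = t^{2} - 3 = -3 + t^{2}$)
$o = -21344$ ($o = - 16 \left(-3 + 7^{2}\right) 29 = - 16 \left(-3 + 49\right) 29 = \left(-16\right) 46 \cdot 29 = \left(-736\right) 29 = -21344$)
$Z = -67419$ ($Z = -21344 - 46075 = -67419$)
$\frac{1}{Z - 54900} = \frac{1}{-67419 - 54900} = \frac{1}{-122319} = - \frac{1}{122319}$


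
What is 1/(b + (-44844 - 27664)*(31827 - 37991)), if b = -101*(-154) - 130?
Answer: 1/446954736 ≈ 2.2374e-9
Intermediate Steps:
b = 15424 (b = 15554 - 130 = 15424)
1/(b + (-44844 - 27664)*(31827 - 37991)) = 1/(15424 + (-44844 - 27664)*(31827 - 37991)) = 1/(15424 - 72508*(-6164)) = 1/(15424 + 446939312) = 1/446954736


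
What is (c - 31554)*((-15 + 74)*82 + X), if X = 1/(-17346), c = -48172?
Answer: -3345300847261/8673 ≈ -3.8571e+8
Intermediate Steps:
X = -1/17346 ≈ -5.7650e-5
(c - 31554)*((-15 + 74)*82 + X) = (-48172 - 31554)*((-15 + 74)*82 - 1/17346) = -79726*(59*82 - 1/17346) = -79726*(4838 - 1/17346) = -79726*83919947/17346 = -3345300847261/8673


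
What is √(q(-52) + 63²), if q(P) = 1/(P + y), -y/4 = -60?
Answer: √35070131/94 ≈ 63.000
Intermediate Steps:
y = 240 (y = -4*(-60) = 240)
q(P) = 1/(240 + P) (q(P) = 1/(P + 240) = 1/(240 + P))
√(q(-52) + 63²) = √(1/(240 - 52) + 63²) = √(1/188 + 3969) = √(746173/188) = √35070131/94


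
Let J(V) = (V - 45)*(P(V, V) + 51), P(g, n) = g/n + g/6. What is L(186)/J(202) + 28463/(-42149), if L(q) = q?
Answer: -1124934445/1700670001 ≈ -0.66147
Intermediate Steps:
P(g, n) = g/6 + g/n (P(g, n) = g/n + g*(⅙) = g/n + g/6 = g/6 + g/n)
J(V) = (-45 + V)*(52 + V/6) (J(V) = (V - 45)*((V/6 + V/V) + 51) = (-45 + V)*((V/6 + 1) + 51) = (-45 + V)*((1 + V/6) + 51) = (-45 + V)*(52 + V/6))
L(186)/J(202) + 28463/(-42149) = 186/(-2340 + (⅙)*202² + (89/2)*202) + 28463/(-42149) = 186/(-2340 + (⅙)*40804 + 8989) + 28463*(-1/42149) = 186/(-2340 + 20402/3 + 8989) - 28463/42149 = 186/(40349/3) - 28463/42149 = 186*(3/40349) - 28463/42149 = 558/40349 - 28463/42149 = -1124934445/1700670001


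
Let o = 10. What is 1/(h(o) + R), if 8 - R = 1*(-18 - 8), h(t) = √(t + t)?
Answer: 17/568 - √5/568 ≈ 0.025993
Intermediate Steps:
h(t) = √2*√t (h(t) = √(2*t) = √2*√t)
R = 34 (R = 8 - (-18 - 8) = 8 - (-26) = 8 - 1*(-26) = 8 + 26 = 34)
1/(h(o) + R) = 1/(√2*√10 + 34) = 1/(2*√5 + 34) = 1/(34 + 2*√5)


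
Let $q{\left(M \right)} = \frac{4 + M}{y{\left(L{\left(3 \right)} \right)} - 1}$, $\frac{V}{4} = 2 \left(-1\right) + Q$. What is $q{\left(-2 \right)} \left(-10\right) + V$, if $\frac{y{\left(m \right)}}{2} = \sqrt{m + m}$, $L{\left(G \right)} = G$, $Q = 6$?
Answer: $\frac{348}{23} - \frac{40 \sqrt{6}}{23} \approx 10.87$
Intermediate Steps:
$V = 16$ ($V = 4 \left(2 \left(-1\right) + 6\right) = 4 \left(-2 + 6\right) = 4 \cdot 4 = 16$)
$y{\left(m \right)} = 2 \sqrt{2} \sqrt{m}$ ($y{\left(m \right)} = 2 \sqrt{m + m} = 2 \sqrt{2 m} = 2 \sqrt{2} \sqrt{m}$)
$q{\left(M \right)} = \frac{4 + M}{-1 + 2 \sqrt{6}}$ ($q{\left(M \right)} = \frac{4 + M}{2 \sqrt{2} \sqrt{3} - 1} = \frac{4 + M}{2 \sqrt{6} - 1} = \frac{4 + M}{-1 + 2 \sqrt{6}}$)
$q{\left(-2 \right)} \left(-10\right) + V = \left(\frac{4}{23} + \frac{1}{23} \left(-2\right) + \frac{8 \sqrt{6}}{23} + \frac{2}{23} \left(-2\right) \sqrt{6}\right) \left(-10\right) + 16 = \left(\frac{4}{23} - \frac{2}{23} + \frac{8 \sqrt{6}}{23} - \frac{4 \sqrt{6}}{23}\right) \left(-10\right) + 16 = \left(\frac{2}{23} + \frac{4 \sqrt{6}}{23}\right) \left(-10\right) + 16 = \left(- \frac{20}{23} - \frac{40 \sqrt{6}}{23}\right) + 16 = \frac{348}{23} - \frac{40 \sqrt{6}}{23}$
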